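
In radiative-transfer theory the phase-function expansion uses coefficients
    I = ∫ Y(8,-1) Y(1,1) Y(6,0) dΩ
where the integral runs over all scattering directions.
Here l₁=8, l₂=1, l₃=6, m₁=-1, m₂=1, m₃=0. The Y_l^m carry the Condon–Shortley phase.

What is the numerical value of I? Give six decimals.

l₃=6 ∉ [7,9] — triangle fails ⇒ I = 0

0.000000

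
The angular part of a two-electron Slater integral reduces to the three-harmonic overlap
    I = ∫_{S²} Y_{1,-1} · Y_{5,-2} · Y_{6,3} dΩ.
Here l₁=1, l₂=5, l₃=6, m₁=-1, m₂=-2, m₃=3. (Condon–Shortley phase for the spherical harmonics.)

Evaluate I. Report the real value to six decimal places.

m-sum 0 ✓  L=12 even ✓  4≤6≤6 ✓
Π(2lᵢ+1) = 3×11×13 = 429
triangle coeff Δ(1,5,6) = 1/858
Σ_t [0,0]: t=0:+1/14400 = 1/14400
(3j)²=6/143 [(1 5 6; 0 0 0)], sign=+1
Σ_t [0,0]: t=0:+1/60480 = 1/60480
(3j)²=6/143 [(1 5 6; -1 -2 3)], sign=-1
⇒ 4πI² = 108/143
I = (-1)√(108/143/(4π)) = -0.24515397

-0.245154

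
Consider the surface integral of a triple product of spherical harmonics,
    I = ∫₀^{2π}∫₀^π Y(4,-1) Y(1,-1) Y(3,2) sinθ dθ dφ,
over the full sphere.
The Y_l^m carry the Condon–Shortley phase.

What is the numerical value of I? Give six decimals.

-0.106622

Checks pass: Σm=0; 8 even; l₃=3∈[3,5].
(2·4+1)(2·1+1)(2·3+1) = 189
Δ: 2! 6! 0! / 9! → 1/252
sum: t=1:−1/36 = -1/36
3j²(4 1 3; 0 0 0) = Δ·Π!·Σ² = 4/63  (sign +1)
sum: t=0:+1/240 = 1/240
3j²(4 1 3; -1 -1 2) = Δ·Π!·Σ² = 1/84  (sign -1)
combine: 4πI² = 189·4/63·1/84 = 1/7
take √, sign -1: I = -0.10662181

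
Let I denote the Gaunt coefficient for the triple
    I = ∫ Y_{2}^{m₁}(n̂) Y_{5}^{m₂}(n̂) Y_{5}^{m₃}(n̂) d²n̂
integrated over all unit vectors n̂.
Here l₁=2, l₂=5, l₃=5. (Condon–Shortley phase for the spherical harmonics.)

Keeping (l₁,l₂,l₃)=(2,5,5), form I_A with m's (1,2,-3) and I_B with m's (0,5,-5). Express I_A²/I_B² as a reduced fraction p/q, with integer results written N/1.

4/9

l's match ⇒ only the (l;m) 3-j factors differ between A and B.
A: triangle coeff Δ(2,5,5) = 1/38610; Σ_t [0,1]: t=0:+1/10080 t=1:−1/2880 = -1/4032; (3j)²=10/429 [(2 5 5; 1 2 -3)], sign=-1
B: triangle coeff Δ(2,5,5) = 1/38610; Σ_t [2,2]: t=2:+1/161280 = 1/161280; (3j)²=15/286 [(2 5 5; 0 5 -5)], sign=+1
I_A²/I_B² = (10/429)/(15/286) = 4/9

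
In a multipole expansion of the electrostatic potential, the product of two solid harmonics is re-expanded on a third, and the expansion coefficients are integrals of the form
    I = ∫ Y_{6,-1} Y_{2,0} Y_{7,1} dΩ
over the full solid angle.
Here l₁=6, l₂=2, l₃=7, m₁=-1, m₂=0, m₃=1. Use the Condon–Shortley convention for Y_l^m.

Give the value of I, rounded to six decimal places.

0.000000

Σlᵢ=15 odd — θ-integrand is odd under cosθ→−cosθ; I=0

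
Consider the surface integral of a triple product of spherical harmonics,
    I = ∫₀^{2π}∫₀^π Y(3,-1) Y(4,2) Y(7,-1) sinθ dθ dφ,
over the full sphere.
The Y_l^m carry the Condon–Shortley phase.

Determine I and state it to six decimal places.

Rules hold: Σm=0, L=14 even, 1≤7≤7.
N = 7·9·15 = 945
Δ = 0!·6!·8!/15! = 1/45045
Racah Σ t=0..0: t=0:+1/20736 = 1/20736
⇒ 3j(3 4 7; 0 0 0)² = 35/1287, sgn -1
Racah Σ t=0..0: t=0:+1/69120 = 1/69120
⇒ 3j(3 4 7; -1 2 -1)² = 4/429, sgn +1
4πI² = N·(3j₀)²·(3jₘ)² = 4900/20449
I = -1·√(0.239621/4π) = -0.13808836

-0.138088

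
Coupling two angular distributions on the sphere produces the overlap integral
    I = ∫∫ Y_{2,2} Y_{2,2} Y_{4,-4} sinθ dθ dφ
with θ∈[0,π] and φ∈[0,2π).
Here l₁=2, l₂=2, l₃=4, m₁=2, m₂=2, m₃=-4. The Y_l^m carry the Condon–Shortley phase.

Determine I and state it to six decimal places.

0.337168

m-sum 0 ✓  L=8 even ✓  0≤4≤4 ✓
Π(2lᵢ+1) = 5×5×9 = 225
triangle coeff Δ(2,2,4) = 1/630
Σ_t [0,0]: t=0:+1/16 = 1/16
(3j)²=2/35 [(2 2 4; 0 0 0)], sign=+1
Σ_t [0,0]: t=0:+1/576 = 1/576
(3j)²=1/9 [(2 2 4; 2 2 -4)], sign=+1
⇒ 4πI² = 10/7
I = (+1)√(10/7/(4π)) = 0.33716777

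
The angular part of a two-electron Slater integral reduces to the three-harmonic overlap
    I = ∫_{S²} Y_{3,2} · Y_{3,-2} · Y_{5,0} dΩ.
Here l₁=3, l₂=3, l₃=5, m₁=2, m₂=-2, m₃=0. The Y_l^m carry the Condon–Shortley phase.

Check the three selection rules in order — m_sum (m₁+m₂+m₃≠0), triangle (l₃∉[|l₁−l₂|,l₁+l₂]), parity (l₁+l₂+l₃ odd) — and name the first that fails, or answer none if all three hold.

azimuthal sum: 2 − 2 + 0 = 0  ✓
0 ≤ 5 ≤ 6 (triangle on l)  ✓
L = 3 + 3 + 5 = 11 (odd)  ✗

parity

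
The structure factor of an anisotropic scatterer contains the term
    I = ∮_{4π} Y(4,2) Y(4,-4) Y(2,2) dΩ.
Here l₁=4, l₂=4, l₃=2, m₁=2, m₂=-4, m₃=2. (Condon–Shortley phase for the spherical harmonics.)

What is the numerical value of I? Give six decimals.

-0.106180

Rules hold: Σm=0, L=10 even, 0≤2≤8.
N = 9·9·5 = 405
Δ = 6!·2!·2!/11! = 1/13860
Racah Σ t=2..4: t=2:+1/192 t=3:−1/36 t=4:+1/192 = -5/288
⇒ 3j(4 4 2; 0 0 0)² = 20/693, sgn -1
Racah Σ t=0..0: t=0:+1/2880 = 1/2880
⇒ 3j(4 4 2; 2 -4 2)² = 2/165, sgn +1
4πI² = N·(3j₀)²·(3jₘ)² = 120/847
I = -1·√(0.141677/4π) = -0.10618031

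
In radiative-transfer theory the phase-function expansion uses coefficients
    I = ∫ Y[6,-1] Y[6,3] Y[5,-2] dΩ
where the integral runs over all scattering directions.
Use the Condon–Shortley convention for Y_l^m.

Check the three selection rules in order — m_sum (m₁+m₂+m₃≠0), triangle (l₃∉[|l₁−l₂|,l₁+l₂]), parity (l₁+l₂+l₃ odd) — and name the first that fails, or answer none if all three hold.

parity

azimuthal sum: -1 + 3 − 2 = 0  ✓
0 ≤ 5 ≤ 12 (triangle on l)  ✓
L = 6 + 6 + 5 = 17 (odd)  ✗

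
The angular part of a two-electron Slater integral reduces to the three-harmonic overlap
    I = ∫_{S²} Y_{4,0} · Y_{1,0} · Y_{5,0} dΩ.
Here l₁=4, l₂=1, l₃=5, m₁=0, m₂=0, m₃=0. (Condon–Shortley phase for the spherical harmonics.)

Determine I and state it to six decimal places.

Rules hold: Σm=0, L=10 even, 3≤5≤5.
N = 9·3·11 = 297
Δ = 0!·8!·2!/11! = 1/495
Racah Σ t=0..0: t=0:+1/576 = 1/576
⇒ 3j(4 1 5; 0 0 0)² = 5/99, sgn -1
(m-triple is (0,0,0) — same symbol as above.)
4πI² = N·(3j₀)²·(3jₘ)² = 25/33
I = +1·√(0.757576/4π) = 0.24553200

0.245532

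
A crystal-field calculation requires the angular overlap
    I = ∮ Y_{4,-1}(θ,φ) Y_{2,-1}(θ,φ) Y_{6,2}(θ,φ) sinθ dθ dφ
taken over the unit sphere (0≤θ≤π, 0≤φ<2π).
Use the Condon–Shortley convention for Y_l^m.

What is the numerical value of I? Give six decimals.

m-sum 0 ✓  L=12 even ✓  2≤6≤6 ✓
Π(2lᵢ+1) = 9×5×13 = 585
triangle coeff Δ(4,2,6) = 1/6435
Σ_t [0,0]: t=0:+1/2304 = 1/2304
(3j)²=5/143 [(4 2 6; 0 0 0)], sign=+1
Σ_t [0,0]: t=0:+1/4320 = 1/4320
(3j)²=224/6435 [(4 2 6; -1 -1 2)], sign=+1
⇒ 4πI² = 1120/1573
I = (+1)√(1120/1573/(4π)) = 0.23803440

0.238034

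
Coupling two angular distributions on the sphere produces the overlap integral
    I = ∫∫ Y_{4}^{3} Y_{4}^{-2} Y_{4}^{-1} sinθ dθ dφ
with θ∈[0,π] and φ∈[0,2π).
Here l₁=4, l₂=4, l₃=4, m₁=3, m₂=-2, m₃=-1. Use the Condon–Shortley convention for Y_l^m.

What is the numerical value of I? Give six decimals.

-0.063661

m-sum 0 ✓  L=12 even ✓  0≤4≤8 ✓
Π(2lᵢ+1) = 9×9×9 = 729
triangle coeff Δ(4,4,4) = 1/450450
Σ_t [0,4]: t=0:+1/13824 t=1:−1/216 t=2:+1/64 t=3:−1/216 t=4:+1/13824 = 5/768
(3j)²=18/1001 [(4 4 4; 0 0 0)], sign=+1
Σ_t [0,1]: t=0:+1/576 t=1:−1/864 = 1/1728
(3j)²=5/1287 [(4 4 4; 3 -2 -1)], sign=-1
⇒ 4πI² = 7290/143143
I = (-1)√(7290/143143/(4π)) = -0.06366105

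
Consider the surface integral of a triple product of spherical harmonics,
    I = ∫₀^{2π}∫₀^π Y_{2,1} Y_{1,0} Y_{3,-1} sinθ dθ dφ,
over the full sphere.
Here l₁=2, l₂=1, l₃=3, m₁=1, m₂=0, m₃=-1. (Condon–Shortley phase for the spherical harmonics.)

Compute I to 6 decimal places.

-0.233597

Rules hold: Σm=0, L=6 even, 1≤3≤3.
N = 5·3·7 = 105
Δ = 0!·4!·2!/7! = 1/105
Racah Σ t=0..0: t=0:+1/4 = 1/4
⇒ 3j(2 1 3; 0 0 0)² = 3/35, sgn -1
Racah Σ t=0..0: t=0:+1/6 = 1/6
⇒ 3j(2 1 3; 1 0 -1)² = 8/105, sgn +1
4πI² = N·(3j₀)²·(3jₘ)² = 24/35
I = -1·√(0.685714/4π) = -0.23359668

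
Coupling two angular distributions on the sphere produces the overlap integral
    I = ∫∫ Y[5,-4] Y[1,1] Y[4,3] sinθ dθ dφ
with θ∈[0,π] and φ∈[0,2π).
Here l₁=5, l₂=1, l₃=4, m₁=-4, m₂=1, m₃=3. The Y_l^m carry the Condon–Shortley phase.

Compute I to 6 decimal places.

Checks pass: Σm=0; 10 even; l₃=4∈[4,6].
(2·5+1)(2·1+1)(2·4+1) = 297
Δ: 2! 8! 0! / 11! → 1/495
sum: t=1:−1/576 = -1/576
3j²(5 1 4; 0 0 0) = Δ·Π!·Σ² = 5/99  (sign -1)
sum: t=2:+1/10080 = 1/10080
3j²(5 1 4; -4 1 3) = Δ·Π!·Σ² = 4/55  (sign -1)
combine: 4πI² = 297·5/99·4/55 = 12/11
take √, sign +1: I = 0.29463840

0.294638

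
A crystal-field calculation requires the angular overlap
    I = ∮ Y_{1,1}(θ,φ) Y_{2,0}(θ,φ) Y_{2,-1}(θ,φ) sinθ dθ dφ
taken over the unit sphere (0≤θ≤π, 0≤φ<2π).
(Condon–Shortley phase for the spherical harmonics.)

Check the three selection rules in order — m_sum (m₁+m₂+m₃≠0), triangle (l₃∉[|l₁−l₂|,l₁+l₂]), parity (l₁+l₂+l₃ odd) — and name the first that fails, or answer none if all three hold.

parity

m₁+m₂+m₃ = 1 + 0 − 1 = 0  ✓
triangle: |1−2|=1 ≤ l₃=2 ≤ 1+2=3  ✓
parity: l₁+l₂+l₃ = 5 is odd  ✗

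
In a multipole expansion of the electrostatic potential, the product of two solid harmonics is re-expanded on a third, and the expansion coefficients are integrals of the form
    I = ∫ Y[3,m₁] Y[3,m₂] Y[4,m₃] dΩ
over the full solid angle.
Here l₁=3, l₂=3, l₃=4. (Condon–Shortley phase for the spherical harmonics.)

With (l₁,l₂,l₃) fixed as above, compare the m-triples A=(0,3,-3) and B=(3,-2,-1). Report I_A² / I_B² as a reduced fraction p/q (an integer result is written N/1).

Shared (l₁,l₂,l₃)=(3,3,4): N and (l;000)² cancel in I_A²/I_B².
A: Δ = 2!·4!·4!/11! = 1/34650; Racah Σ t=2..2: t=2:+1/288 = 1/288; ⇒ 3j(3 3 4; 0 3 -3)² = 1/22, sgn -1
B: Δ = 2!·4!·4!/11! = 1/34650; Racah Σ t=0..0: t=0:+1/288 = 1/288; ⇒ 3j(3 3 4; 3 -2 -1)² = 5/231, sgn -1
I_A²/I_B² = (1/22)/(5/231) = 21/10

21/10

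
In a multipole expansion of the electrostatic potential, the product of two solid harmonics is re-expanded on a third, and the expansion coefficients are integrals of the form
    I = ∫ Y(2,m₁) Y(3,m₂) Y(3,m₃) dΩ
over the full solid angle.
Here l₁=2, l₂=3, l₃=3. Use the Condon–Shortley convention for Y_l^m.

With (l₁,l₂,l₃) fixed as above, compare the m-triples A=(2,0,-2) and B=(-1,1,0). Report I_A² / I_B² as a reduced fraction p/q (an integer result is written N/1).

Same 2,3,3: normalisation and zero-m 3j drop out of the ratio.
A: Δ: 2! 2! 4! / 9! → 1/3780; sum: t=0:+1/24 = 1/24; 3j²(2 3 3; 2 0 -2) = Δ·Π!·Σ² = 1/21  (sign -1)
B: Δ: 2! 2! 4! / 9! → 1/3780; sum: t=1:−1/12 t=2:+1/8 = 1/24; 3j²(2 3 3; -1 1 0) = Δ·Π!·Σ² = 1/210  (sign -1)
I_A²/I_B² = (1/21)/(1/210) = 10/1

10/1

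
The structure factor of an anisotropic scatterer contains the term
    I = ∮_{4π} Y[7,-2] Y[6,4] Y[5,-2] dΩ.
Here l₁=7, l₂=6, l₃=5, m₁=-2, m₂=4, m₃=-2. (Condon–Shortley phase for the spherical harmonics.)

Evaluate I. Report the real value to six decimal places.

0.048529

m-sum 0 ✓  L=18 even ✓  1≤5≤13 ✓
Π(2lᵢ+1) = 15×13×11 = 2145
triangle coeff Δ(7,6,5) = 1/174594420
Σ_t [2,6]: t=2:+1/4147200 t=3:−1/207360 t=4:+1/82944 t=5:−1/207360 t=6:+1/4147200 = 1/345600
(3j)²=420/46189 [(7 6 5; 0 0 0)], sign=-1
Σ_t [6,8]: t=6:+1/1244160 t=7:−1/1451520 t=8:+1/19353600 = 29/174182400
(3j)²=841/554268 [(7 6 5; -2 4 -2)], sign=-1
⇒ 4πI² = 441525/14919047
I = (+1)√(441525/14919047/(4π)) = 0.04852909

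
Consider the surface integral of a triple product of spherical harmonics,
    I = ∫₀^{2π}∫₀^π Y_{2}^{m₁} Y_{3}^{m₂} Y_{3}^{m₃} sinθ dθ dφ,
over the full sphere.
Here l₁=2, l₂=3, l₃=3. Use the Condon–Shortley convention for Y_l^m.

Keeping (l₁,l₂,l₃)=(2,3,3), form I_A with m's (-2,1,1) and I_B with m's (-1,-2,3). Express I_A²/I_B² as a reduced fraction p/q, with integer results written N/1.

24/25

Same 2,3,3: normalisation and zero-m 3j drop out of the ratio.
A: Δ: 2! 2! 4! / 9! → 1/3780; sum: t=2:+1/16 = 1/16; 3j²(2 3 3; -2 1 1) = Δ·Π!·Σ² = 2/35  (sign +1)
B: Δ: 2! 2! 4! / 9! → 1/3780; sum: t=1:−1/48 = -1/48; 3j²(2 3 3; -1 -2 3) = Δ·Π!·Σ² = 5/84  (sign -1)
I_A²/I_B² = (2/35)/(5/84) = 24/25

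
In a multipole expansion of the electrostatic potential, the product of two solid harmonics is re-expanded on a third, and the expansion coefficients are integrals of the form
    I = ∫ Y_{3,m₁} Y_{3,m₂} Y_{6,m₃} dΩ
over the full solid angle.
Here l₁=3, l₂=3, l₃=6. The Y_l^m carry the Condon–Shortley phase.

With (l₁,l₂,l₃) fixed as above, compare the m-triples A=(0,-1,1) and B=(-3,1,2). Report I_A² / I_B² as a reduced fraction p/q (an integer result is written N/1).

l's match ⇒ only the (l;m) 3-j factors differ between A and B.
A: triangle coeff Δ(3,3,6) = 1/12012; Σ_t [0,0]: t=0:+1/1728 = 1/1728; (3j)²=25/858 [(3 3 6; 0 -1 1)], sign=-1
B: triangle coeff Δ(3,3,6) = 1/12012; Σ_t [0,0]: t=0:+1/34560 = 1/34560; (3j)²=1/429 [(3 3 6; -3 1 2)], sign=+1
I_A²/I_B² = (25/858)/(1/429) = 25/2

25/2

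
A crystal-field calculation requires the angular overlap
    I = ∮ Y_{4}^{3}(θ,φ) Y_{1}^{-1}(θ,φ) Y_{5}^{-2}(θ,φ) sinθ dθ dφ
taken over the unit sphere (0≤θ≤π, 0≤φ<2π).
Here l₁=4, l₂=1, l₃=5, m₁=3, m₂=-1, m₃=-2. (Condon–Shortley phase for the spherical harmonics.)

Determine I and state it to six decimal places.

0.085055

Checks pass: Σm=0; 10 even; l₃=5∈[3,5].
(2·4+1)(2·1+1)(2·5+1) = 297
Δ: 0! 8! 2! / 11! → 1/495
sum: t=0:+1/576 = 1/576
3j²(4 1 5; 0 0 0) = Δ·Π!·Σ² = 5/99  (sign -1)
sum: t=0:+1/10080 = 1/10080
3j²(4 1 5; 3 -1 -2) = Δ·Π!·Σ² = 1/165  (sign -1)
combine: 4πI² = 297·5/99·1/165 = 1/11
take √, sign +1: I = 0.08505478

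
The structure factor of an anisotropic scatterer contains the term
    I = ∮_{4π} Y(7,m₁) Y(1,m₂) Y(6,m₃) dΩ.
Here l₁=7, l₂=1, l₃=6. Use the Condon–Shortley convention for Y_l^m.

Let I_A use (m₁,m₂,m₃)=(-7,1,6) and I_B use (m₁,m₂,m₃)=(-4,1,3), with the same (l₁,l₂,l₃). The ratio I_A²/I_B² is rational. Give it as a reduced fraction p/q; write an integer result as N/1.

Same 7,1,6: normalisation and zero-m 3j drop out of the ratio.
A: Δ: 2! 12! 0! / 15! → 1/1365; sum: t=2:+1/958003200 = 1/958003200; 3j²(7 1 6; -7 1 6) = Δ·Π!·Σ² = 1/15  (sign +1)
B: Δ: 2! 12! 0! / 15! → 1/1365; sum: t=2:+1/4354560 = 1/4354560; 3j²(7 1 6; -4 1 3) = Δ·Π!·Σ² = 11/273  (sign -1)
I_A²/I_B² = (1/15)/(11/273) = 91/55

91/55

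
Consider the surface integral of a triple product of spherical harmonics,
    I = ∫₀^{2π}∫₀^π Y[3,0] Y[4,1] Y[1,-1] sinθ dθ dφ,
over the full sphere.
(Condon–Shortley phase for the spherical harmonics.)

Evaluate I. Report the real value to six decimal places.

Checks pass: Σm=0; 8 even; l₃=1∈[1,7].
(2·3+1)(2·4+1)(2·1+1) = 189
Δ: 6! 0! 2! / 9! → 1/252
sum: t=3:−1/36 = -1/36
3j²(3 4 1; 0 0 0) = Δ·Π!·Σ² = 4/63  (sign +1)
sum: t=3:−1/72 = -1/72
3j²(3 4 1; 0 1 -1) = Δ·Π!·Σ² = 5/126  (sign -1)
combine: 4πI² = 189·4/63·5/126 = 10/21
take √, sign -1: I = -0.19466390

-0.194664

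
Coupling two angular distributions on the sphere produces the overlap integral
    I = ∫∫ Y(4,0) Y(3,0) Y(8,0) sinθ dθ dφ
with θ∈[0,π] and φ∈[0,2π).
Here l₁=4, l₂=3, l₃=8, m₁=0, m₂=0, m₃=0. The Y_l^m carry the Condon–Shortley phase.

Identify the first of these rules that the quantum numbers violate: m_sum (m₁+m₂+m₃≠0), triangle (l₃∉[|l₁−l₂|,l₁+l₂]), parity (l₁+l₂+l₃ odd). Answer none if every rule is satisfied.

Σmᵢ = 0  ✓
l₃∈[|l₁−l₂|,l₁+l₂]=[1,7], have l₃=8  ✗
Σlᵢ = 15 ⇒ odd

triangle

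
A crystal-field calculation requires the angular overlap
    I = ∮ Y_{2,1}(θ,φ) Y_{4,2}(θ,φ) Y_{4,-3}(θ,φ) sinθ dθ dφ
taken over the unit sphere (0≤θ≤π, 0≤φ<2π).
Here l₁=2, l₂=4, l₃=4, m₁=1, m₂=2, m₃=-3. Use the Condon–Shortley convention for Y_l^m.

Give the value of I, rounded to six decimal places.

-0.187702

Checks pass: Σm=0; 10 even; l₃=4∈[2,6].
(2·2+1)(2·4+1)(2·4+1) = 405
Δ: 2! 2! 6! / 11! → 1/13860
sum: t=0:+1/192 t=1:−1/36 t=2:+1/192 = -5/288
3j²(2 4 4; 0 0 0) = Δ·Π!·Σ² = 20/693  (sign -1)
sum: t=0:+1/1440 t=1:−1/240 = -1/288
3j²(2 4 4; 1 2 -3) = Δ·Π!·Σ² = 5/132  (sign +1)
combine: 4πI² = 405·20/693·5/132 = 375/847
take √, sign -1: I = -0.18770204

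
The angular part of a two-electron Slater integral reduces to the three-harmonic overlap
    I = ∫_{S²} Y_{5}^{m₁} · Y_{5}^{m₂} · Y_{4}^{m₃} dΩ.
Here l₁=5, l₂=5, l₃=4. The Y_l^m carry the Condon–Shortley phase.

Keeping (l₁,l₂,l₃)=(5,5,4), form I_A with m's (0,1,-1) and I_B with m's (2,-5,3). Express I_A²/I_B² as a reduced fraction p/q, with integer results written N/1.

1/7

l's match ⇒ only the (l;m) 3-j factors differ between A and B.
A: triangle coeff Δ(5,5,4) = 1/3153150; Σ_t [2,5]: t=2:+1/6912 t=3:−1/864 t=4:+1/1152 t=5:−1/17280 = -7/34560; (3j)²=1/429 [(5 5 4; 0 1 -1)], sign=+1
B: triangle coeff Δ(5,5,4) = 1/3153150; Σ_t [0,0]: t=0:+1/103680 = 1/103680; (3j)²=7/429 [(5 5 4; 2 -5 3)], sign=-1
I_A²/I_B² = (1/429)/(7/429) = 1/7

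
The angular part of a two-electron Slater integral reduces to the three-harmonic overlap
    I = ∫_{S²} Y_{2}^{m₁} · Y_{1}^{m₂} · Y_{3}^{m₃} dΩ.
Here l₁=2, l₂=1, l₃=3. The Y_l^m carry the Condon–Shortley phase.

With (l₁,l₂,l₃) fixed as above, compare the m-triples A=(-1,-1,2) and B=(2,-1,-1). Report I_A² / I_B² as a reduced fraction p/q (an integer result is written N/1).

l's match ⇒ only the (l;m) 3-j factors differ between A and B.
A: triangle coeff Δ(2,1,3) = 1/105; Σ_t [0,0]: t=0:+1/12 = 1/12; (3j)²=2/21 [(2 1 3; -1 -1 2)], sign=-1
B: triangle coeff Δ(2,1,3) = 1/105; Σ_t [0,0]: t=0:+1/48 = 1/48; (3j)²=1/105 [(2 1 3; 2 -1 -1)], sign=+1
I_A²/I_B² = (2/21)/(1/105) = 10/1

10/1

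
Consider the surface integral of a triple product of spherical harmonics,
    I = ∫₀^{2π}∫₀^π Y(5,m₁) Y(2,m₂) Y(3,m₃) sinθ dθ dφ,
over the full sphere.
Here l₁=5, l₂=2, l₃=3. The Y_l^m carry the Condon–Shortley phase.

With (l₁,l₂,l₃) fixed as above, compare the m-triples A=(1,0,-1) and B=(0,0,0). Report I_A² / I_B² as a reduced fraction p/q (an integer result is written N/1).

l's match ⇒ only the (l;m) 3-j factors differ between A and B.
A: triangle coeff Δ(5,2,3) = 1/2310; Σ_t [2,2]: t=2:+1/192 = 1/192; (3j)²=3/77 [(5 2 3; 1 0 -1)], sign=+1
B: triangle coeff Δ(5,2,3) = 1/2310; Σ_t [2,2]: t=2:+1/144 = 1/144; (3j)²=10/231 [(5 2 3; 0 0 0)], sign=-1
I_A²/I_B² = (3/77)/(10/231) = 9/10

9/10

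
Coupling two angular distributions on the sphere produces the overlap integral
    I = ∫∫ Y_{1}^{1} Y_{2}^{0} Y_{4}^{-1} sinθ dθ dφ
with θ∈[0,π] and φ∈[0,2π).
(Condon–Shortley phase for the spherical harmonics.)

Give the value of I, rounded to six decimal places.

0.000000

|1−2|≤4≤1+2 violated ⇒ I = 0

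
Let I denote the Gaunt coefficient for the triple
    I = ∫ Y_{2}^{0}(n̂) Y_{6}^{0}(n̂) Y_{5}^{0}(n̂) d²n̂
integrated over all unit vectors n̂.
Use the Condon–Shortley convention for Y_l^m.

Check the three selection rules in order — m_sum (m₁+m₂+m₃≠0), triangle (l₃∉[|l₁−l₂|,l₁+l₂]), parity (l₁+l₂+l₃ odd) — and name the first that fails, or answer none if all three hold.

parity

m₁+m₂+m₃ = 0 + 0 + 0 = 0  ✓
triangle: |2−6|=4 ≤ l₃=5 ≤ 2+6=8  ✓
parity: l₁+l₂+l₃ = 13 is odd  ✗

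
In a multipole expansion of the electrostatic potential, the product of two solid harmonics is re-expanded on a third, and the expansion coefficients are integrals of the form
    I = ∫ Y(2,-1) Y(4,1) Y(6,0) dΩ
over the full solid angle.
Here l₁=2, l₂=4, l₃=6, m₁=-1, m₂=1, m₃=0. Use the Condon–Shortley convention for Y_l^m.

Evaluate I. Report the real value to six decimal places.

Checks pass: Σm=0; 12 even; l₃=6∈[2,6].
(2·2+1)(2·4+1)(2·6+1) = 585
Δ: 0! 4! 8! / 13! → 1/6435
sum: t=0:+1/2304 = 1/2304
3j²(2 4 6; 0 0 0) = Δ·Π!·Σ² = 5/143  (sign +1)
sum: t=0:+1/4320 = 1/4320
3j²(2 4 6; -1 1 0) = Δ·Π!·Σ² = 8/429  (sign +1)
combine: 4πI² = 585·5/143·8/429 = 600/1573
take √, sign +1: I = 0.17422334

0.174223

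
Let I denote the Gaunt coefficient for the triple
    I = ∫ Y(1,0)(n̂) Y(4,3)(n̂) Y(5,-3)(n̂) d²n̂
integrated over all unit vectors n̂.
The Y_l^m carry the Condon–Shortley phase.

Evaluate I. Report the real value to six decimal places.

-0.196426

Rules hold: Σm=0, L=10 even, 3≤5≤5.
N = 3·9·11 = 297
Δ = 0!·2!·8!/11! = 1/495
Racah Σ t=0..0: t=0:+1/576 = 1/576
⇒ 3j(1 4 5; 0 0 0)² = 5/99, sgn -1
Racah Σ t=0..0: t=0:+1/5040 = 1/5040
⇒ 3j(1 4 5; 0 3 -3)² = 16/495, sgn +1
4πI² = N·(3j₀)²·(3jₘ)² = 16/33
I = -1·√(0.484848/4π) = -0.19642560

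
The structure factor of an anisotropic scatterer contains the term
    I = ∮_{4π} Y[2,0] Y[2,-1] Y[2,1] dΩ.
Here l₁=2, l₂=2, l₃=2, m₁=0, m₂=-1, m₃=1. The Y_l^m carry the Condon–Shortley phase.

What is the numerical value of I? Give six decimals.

-0.090112

Rules hold: Σm=0, L=6 even, 0≤2≤4.
N = 5·5·5 = 125
Δ = 2!·2!·2!/7! = 1/630
Racah Σ t=0..2: t=0:+1/8 t=1:−1/1 t=2:+1/8 = -3/4
⇒ 3j(2 2 2; 0 0 0)² = 2/35, sgn -1
Racah Σ t=0..1: t=0:+1/4 t=1:−1/2 = -1/4
⇒ 3j(2 2 2; 0 -1 1)² = 1/70, sgn +1
4πI² = N·(3j₀)²·(3jₘ)² = 5/49
I = -1·√(0.102041/4π) = -0.09011188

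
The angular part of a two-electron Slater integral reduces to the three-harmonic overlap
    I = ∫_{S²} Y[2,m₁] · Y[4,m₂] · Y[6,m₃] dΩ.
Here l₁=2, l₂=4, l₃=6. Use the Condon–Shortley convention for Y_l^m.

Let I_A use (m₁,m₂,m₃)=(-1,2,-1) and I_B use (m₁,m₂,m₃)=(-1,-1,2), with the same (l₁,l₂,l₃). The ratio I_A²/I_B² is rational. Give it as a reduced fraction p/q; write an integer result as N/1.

5/16

Shared (l₁,l₂,l₃)=(2,4,6): N and (l;000)² cancel in I_A²/I_B².
A: Δ = 0!·4!·8!/13! = 1/6435; Racah Σ t=0..0: t=0:+1/8640 = 1/8640; ⇒ 3j(2 4 6; -1 2 -1)² = 14/1287, sgn -1
B: Δ = 0!·4!·8!/13! = 1/6435; Racah Σ t=0..0: t=0:+1/4320 = 1/4320; ⇒ 3j(2 4 6; -1 -1 2)² = 224/6435, sgn +1
I_A²/I_B² = (14/1287)/(224/6435) = 5/16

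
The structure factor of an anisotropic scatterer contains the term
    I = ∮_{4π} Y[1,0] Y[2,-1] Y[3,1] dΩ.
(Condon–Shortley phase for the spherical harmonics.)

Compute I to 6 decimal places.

Checks pass: Σm=0; 6 even; l₃=3∈[1,3].
(2·1+1)(2·2+1)(2·3+1) = 105
Δ: 0! 2! 4! / 7! → 1/105
sum: t=0:+1/4 = 1/4
3j²(1 2 3; 0 0 0) = Δ·Π!·Σ² = 3/35  (sign -1)
sum: t=0:+1/6 = 1/6
3j²(1 2 3; 0 -1 1) = Δ·Π!·Σ² = 8/105  (sign +1)
combine: 4πI² = 105·3/35·8/105 = 24/35
take √, sign -1: I = -0.23359668

-0.233597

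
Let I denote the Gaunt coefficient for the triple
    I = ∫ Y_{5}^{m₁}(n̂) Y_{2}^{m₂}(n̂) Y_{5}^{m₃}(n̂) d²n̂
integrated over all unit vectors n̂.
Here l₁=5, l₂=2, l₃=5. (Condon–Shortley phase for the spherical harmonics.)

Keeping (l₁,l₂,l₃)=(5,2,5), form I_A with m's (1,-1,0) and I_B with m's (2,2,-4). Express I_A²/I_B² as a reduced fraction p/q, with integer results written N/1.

Same 5,2,5: normalisation and zero-m 3j drop out of the ratio.
A: Δ: 2! 8! 2! / 13! → 1/38610; sum: t=0:+1/1152 t=1:−1/1440 = 1/5760; 3j²(5 2 5; 1 -1 0) = Δ·Π!·Σ² = 1/858  (sign -1)
B: Δ: 2! 8! 2! / 13! → 1/38610; sum: t=2:+1/20160 = 1/20160; 3j²(5 2 5; 2 2 -4) = Δ·Π!·Σ² = 12/715  (sign -1)
I_A²/I_B² = (1/858)/(12/715) = 5/72

5/72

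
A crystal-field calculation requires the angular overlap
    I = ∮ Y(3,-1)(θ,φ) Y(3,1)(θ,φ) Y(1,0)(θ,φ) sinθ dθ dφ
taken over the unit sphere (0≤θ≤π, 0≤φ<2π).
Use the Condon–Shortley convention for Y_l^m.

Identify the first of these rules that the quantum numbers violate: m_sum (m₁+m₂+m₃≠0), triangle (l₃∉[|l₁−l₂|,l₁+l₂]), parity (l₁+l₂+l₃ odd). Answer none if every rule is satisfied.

parity

m₁+m₂+m₃ = -1 + 1 + 0 = 0  ✓
triangle: |3−3|=0 ≤ l₃=1 ≤ 3+3=6  ✓
parity: l₁+l₂+l₃ = 7 is odd  ✗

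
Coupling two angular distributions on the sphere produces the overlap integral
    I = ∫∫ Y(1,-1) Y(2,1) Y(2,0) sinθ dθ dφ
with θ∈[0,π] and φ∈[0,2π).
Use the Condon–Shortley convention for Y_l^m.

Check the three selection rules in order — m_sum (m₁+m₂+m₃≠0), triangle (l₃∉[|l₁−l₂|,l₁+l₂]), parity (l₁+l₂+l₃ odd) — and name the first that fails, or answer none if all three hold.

m₁+m₂+m₃ = -1 + 1 + 0 = 0  ✓
triangle: |1−2|=1 ≤ l₃=2 ≤ 1+2=3  ✓
parity: l₁+l₂+l₃ = 5 is odd  ✗

parity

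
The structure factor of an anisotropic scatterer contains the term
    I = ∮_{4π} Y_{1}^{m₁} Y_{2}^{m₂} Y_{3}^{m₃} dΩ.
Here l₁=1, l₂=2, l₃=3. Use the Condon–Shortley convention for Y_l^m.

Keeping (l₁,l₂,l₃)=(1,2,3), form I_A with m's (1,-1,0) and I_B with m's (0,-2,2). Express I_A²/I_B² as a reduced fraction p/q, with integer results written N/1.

Same 1,2,3: normalisation and zero-m 3j drop out of the ratio.
A: Δ: 0! 2! 4! / 7! → 1/105; sum: t=0:+1/12 = 1/12; 3j²(1 2 3; 1 -1 0) = Δ·Π!·Σ² = 1/35  (sign -1)
B: Δ: 0! 2! 4! / 7! → 1/105; sum: t=0:+1/24 = 1/24; 3j²(1 2 3; 0 -2 2) = Δ·Π!·Σ² = 1/21  (sign -1)
I_A²/I_B² = (1/35)/(1/21) = 3/5

3/5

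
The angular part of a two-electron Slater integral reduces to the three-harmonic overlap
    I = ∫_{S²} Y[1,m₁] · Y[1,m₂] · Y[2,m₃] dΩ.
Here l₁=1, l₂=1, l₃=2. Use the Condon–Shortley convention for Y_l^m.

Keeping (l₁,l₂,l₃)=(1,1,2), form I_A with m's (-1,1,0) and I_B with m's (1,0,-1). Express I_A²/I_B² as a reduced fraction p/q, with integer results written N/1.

1/3

Same 1,1,2: normalisation and zero-m 3j drop out of the ratio.
A: Δ: 0! 2! 2! / 5! → 1/30; sum: t=0:+1/4 = 1/4; 3j²(1 1 2; -1 1 0) = Δ·Π!·Σ² = 1/30  (sign +1)
B: Δ: 0! 2! 2! / 5! → 1/30; sum: t=0:+1/2 = 1/2; 3j²(1 1 2; 1 0 -1) = Δ·Π!·Σ² = 1/10  (sign -1)
I_A²/I_B² = (1/30)/(1/10) = 1/3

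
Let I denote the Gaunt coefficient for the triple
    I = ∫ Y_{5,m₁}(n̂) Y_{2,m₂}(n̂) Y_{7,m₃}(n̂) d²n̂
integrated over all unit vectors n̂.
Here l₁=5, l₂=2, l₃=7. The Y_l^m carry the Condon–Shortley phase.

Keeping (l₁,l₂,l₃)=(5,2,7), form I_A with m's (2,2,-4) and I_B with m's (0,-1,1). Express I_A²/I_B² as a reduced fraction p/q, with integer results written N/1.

l's match ⇒ only the (l;m) 3-j factors differ between A and B.
A: triangle coeff Δ(5,2,7) = 1/15015; Σ_t [0,0]: t=0:+1/725760 = 1/725760; (3j)²=2/91 [(5 2 7; 2 2 -4)], sign=-1
B: triangle coeff Δ(5,2,7) = 1/15015; Σ_t [0,0]: t=0:+1/86400 = 1/86400; (3j)²=16/715 [(5 2 7; 0 -1 1)], sign=+1
I_A²/I_B² = (2/91)/(16/715) = 55/56

55/56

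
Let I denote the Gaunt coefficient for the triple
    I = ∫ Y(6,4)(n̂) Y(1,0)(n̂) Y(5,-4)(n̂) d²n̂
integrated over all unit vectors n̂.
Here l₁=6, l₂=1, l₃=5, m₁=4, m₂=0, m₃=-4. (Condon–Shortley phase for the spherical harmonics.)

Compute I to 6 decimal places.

Rules hold: Σm=0, L=12 even, 5≤5≤7.
N = 13·3·11 = 429
Δ = 2!·10!·0!/13! = 1/858
Racah Σ t=1..1: t=1:−1/14400 = -1/14400
⇒ 3j(6 1 5; 0 0 0)² = 6/143, sgn +1
Racah Σ t=1..1: t=1:−1/362880 = -1/362880
⇒ 3j(6 1 5; 4 0 -4)² = 10/429, sgn +1
4πI² = N·(3j₀)²·(3jₘ)² = 60/143
I = +1·√(0.41958/4π) = 0.18272698

0.182727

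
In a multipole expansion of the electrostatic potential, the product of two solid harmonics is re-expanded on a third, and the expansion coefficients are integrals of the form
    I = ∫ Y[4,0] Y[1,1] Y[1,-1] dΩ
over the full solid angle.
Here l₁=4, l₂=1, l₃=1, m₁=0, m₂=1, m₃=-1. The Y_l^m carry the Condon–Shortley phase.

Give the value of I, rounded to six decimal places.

|4−1|≤1≤4+1 violated ⇒ I = 0

0.000000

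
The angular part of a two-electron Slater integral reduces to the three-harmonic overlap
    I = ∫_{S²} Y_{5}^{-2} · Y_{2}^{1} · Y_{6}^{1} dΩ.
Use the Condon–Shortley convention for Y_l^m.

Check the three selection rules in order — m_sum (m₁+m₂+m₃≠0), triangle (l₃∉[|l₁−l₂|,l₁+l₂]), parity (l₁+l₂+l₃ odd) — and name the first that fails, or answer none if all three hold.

m₁+m₂+m₃ = -2 + 1 + 1 = 0  ✓
triangle: |5−2|=3 ≤ l₃=6 ≤ 5+2=7  ✓
parity: l₁+l₂+l₃ = 13 is odd  ✗

parity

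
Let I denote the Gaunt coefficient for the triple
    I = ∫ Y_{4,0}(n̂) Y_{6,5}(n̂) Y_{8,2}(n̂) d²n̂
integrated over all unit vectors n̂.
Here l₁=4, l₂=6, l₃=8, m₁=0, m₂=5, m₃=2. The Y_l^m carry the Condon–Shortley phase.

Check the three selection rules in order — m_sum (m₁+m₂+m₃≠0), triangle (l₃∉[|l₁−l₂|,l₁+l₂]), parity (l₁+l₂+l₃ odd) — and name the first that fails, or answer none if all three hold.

m_sum

azimuthal sum: 0 + 5 + 2 = 7  ✗
2 ≤ 8 ≤ 10 (triangle on l)
L = 4 + 6 + 8 = 18 (even)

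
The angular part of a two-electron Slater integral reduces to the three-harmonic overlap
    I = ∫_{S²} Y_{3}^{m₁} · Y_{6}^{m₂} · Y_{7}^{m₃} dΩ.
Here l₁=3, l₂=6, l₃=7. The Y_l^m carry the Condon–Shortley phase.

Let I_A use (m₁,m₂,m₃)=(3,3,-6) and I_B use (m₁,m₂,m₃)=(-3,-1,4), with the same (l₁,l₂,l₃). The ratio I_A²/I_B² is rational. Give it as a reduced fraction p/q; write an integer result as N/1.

13/20

Same 3,6,7: normalisation and zero-m 3j drop out of the ratio.
A: Δ: 2! 4! 10! / 17! → 1/2042040; sum: t=0:+1/17418240 = 1/17418240; 3j²(3 6 7; 3 3 -6) = Δ·Π!·Σ² = 15/952  (sign -1)
B: Δ: 2! 4! 10! / 17! → 1/2042040; sum: t=2:+1/1451520 = 1/1451520; 3j²(3 6 7; -3 -1 4) = Δ·Π!·Σ² = 75/3094  (sign -1)
I_A²/I_B² = (15/952)/(75/3094) = 13/20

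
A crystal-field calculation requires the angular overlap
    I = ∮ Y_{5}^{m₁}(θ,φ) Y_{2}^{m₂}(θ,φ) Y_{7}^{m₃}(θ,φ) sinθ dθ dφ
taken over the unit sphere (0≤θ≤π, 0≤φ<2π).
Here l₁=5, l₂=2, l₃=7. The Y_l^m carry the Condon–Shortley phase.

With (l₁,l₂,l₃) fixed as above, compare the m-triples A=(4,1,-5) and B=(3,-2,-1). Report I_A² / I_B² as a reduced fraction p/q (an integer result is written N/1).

88/3

Shared (l₁,l₂,l₃)=(5,2,7): N and (l;000)² cancel in I_A²/I_B².
A: Δ = 0!·10!·4!/15! = 1/15015; Racah Σ t=0..0: t=0:+1/2177280 = 1/2177280; ⇒ 3j(5 2 7; 4 1 -5)² = 8/273, sgn +1
B: Δ = 0!·10!·4!/15! = 1/15015; Racah Σ t=0..0: t=0:+1/1935360 = 1/1935360; ⇒ 3j(5 2 7; 3 -2 -1)² = 1/1001, sgn +1
I_A²/I_B² = (8/273)/(1/1001) = 88/3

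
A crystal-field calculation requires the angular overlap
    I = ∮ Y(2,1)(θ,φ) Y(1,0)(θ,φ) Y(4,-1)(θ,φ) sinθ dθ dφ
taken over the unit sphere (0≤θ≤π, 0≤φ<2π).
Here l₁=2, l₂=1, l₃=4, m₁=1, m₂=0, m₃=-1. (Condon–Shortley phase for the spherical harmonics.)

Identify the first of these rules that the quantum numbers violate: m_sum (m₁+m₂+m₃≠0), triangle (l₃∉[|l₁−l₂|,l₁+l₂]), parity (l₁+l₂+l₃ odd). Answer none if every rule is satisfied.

m₁+m₂+m₃ = 1 + 0 − 1 = 0  ✓
triangle: |2−1|=1 ≤ l₃=4 ≤ 2+1=3  ✗
parity: l₁+l₂+l₃ = 7 is odd

triangle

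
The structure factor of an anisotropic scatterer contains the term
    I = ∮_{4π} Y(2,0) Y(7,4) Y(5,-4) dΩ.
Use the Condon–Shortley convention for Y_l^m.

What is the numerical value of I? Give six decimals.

Rules hold: Σm=0, L=14 even, 5≤5≤9.
N = 5·15·11 = 825
Δ = 4!·0!·10!/15! = 1/15015
Racah Σ t=2..2: t=2:+1/57600 = 1/57600
⇒ 3j(2 7 5; 0 0 0)² = 21/715, sgn -1
Racah Σ t=2..2: t=2:+1/1451520 = 1/1451520
⇒ 3j(2 7 5; 0 4 -4)² = 1/91, sgn -1
4πI² = N·(3j₀)²·(3jₘ)² = 45/169
I = +1·√(0.266272/4π) = 0.14556534

0.145565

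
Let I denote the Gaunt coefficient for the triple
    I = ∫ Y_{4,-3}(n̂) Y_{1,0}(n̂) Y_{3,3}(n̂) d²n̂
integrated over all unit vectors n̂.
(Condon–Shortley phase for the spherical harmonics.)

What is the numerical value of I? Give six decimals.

Checks pass: Σm=0; 8 even; l₃=3∈[3,5].
(2·4+1)(2·1+1)(2·3+1) = 189
Δ: 2! 6! 0! / 9! → 1/252
sum: t=1:−1/36 = -1/36
3j²(4 1 3; 0 0 0) = Δ·Π!·Σ² = 4/63  (sign +1)
sum: t=1:−1/720 = -1/720
3j²(4 1 3; -3 0 3) = Δ·Π!·Σ² = 1/36  (sign -1)
combine: 4πI² = 189·4/63·1/36 = 1/3
take √, sign -1: I = -0.16286750

-0.162868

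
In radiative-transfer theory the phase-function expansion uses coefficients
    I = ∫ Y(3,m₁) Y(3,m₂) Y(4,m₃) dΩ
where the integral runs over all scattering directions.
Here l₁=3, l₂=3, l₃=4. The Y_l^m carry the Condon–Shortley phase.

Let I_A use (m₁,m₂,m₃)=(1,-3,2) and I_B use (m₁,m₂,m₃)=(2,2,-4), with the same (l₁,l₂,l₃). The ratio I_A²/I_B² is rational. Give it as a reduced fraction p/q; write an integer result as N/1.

27/35

l's match ⇒ only the (l;m) 3-j factors differ between A and B.
A: triangle coeff Δ(3,3,4) = 1/34650; Σ_t [0,0]: t=0:+1/192 = 1/192; (3j)²=3/77 [(3 3 4; 1 -3 2)], sign=+1
B: triangle coeff Δ(3,3,4) = 1/34650; Σ_t [1,1]: t=1:−1/576 = -1/576; (3j)²=5/99 [(3 3 4; 2 2 -4)], sign=-1
I_A²/I_B² = (3/77)/(5/99) = 27/35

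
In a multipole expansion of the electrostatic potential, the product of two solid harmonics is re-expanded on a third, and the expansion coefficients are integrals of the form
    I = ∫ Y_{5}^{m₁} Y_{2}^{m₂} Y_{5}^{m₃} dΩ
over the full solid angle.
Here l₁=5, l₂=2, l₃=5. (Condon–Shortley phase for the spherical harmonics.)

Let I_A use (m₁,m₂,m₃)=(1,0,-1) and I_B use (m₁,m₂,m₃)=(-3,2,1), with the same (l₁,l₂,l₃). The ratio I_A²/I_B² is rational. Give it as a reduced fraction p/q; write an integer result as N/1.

81/112

Same 5,2,5: normalisation and zero-m 3j drop out of the ratio.
A: Δ: 2! 8! 2! / 13! → 1/38610; sum: t=0:+1/2304 t=1:−1/720 t=2:+1/5760 = -1/1280; 3j²(5 2 5; 1 0 -1) = Δ·Π!·Σ² = 27/1430  (sign -1)
B: Δ: 2! 8! 2! / 13! → 1/38610; sum: t=2:+1/5760 = 1/5760; 3j²(5 2 5; -3 2 1) = Δ·Π!·Σ² = 56/2145  (sign +1)
I_A²/I_B² = (27/1430)/(56/2145) = 81/112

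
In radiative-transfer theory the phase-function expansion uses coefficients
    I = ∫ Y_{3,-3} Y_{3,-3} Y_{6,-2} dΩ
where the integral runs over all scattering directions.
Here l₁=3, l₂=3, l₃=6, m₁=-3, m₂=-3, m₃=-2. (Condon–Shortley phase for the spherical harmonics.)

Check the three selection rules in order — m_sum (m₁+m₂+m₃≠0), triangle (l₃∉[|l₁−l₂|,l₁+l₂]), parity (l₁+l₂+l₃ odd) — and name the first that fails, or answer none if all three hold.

m_sum

azimuthal sum: -3 − 3 − 2 = -8  ✗
0 ≤ 6 ≤ 6 (triangle on l)
L = 3 + 3 + 6 = 12 (even)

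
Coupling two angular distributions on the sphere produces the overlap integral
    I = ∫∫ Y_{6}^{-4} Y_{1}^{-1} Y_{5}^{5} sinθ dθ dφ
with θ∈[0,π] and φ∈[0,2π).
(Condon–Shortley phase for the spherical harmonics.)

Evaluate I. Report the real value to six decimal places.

m-sum 0 ✓  L=12 even ✓  5≤5≤7 ✓
Π(2lᵢ+1) = 13×3×11 = 429
triangle coeff Δ(6,1,5) = 1/858
Σ_t [1,1]: t=1:−1/14400 = -1/14400
(3j)²=6/143 [(6 1 5; 0 0 0)], sign=+1
Σ_t [0,0]: t=0:+1/7257600 = 1/7257600
(3j)²=1/858 [(6 1 5; -4 -1 5)], sign=+1
⇒ 4πI² = 3/143
I = (+1)√(3/143/(4π)) = 0.04085899

0.040859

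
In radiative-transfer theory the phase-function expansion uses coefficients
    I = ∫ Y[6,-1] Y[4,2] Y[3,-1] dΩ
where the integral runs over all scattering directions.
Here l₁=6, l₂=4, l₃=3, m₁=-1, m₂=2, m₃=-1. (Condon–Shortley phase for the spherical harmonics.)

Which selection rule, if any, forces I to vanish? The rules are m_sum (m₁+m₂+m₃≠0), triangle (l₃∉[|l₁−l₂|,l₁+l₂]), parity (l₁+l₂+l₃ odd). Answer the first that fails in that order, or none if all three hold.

parity

azimuthal sum: -1 + 2 − 1 = 0  ✓
2 ≤ 3 ≤ 10 (triangle on l)  ✓
L = 6 + 4 + 3 = 13 (odd)  ✗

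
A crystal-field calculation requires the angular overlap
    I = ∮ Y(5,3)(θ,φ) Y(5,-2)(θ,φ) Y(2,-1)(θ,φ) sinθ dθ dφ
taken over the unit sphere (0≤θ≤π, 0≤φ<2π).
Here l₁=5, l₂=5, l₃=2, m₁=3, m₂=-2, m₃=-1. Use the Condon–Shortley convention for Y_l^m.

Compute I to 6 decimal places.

-0.161739

Checks pass: Σm=0; 12 even; l₃=2∈[0,10].
(2·5+1)(2·5+1)(2·2+1) = 605
Δ: 8! 2! 2! / 13! → 1/38610
sum: t=3:−1/2880 t=4:+1/576 t=5:−1/2880 = 1/960
3j²(5 5 2; 0 0 0) = Δ·Π!·Σ² = 10/429  (sign +1)
sum: t=1:−1/10080 t=2:+1/2880 = 1/4032
3j²(5 5 2; 3 -2 -1) = Δ·Π!·Σ² = 10/429  (sign -1)
combine: 4πI² = 605·10/429·10/429 = 500/1521
take √, sign -1: I = -0.16173926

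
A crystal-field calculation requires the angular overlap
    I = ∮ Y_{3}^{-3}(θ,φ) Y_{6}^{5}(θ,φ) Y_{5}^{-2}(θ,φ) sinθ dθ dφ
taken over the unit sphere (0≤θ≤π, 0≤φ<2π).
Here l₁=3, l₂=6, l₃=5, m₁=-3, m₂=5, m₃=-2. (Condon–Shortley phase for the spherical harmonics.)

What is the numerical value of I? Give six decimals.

Checks pass: Σm=0; 14 even; l₃=5∈[3,9].
(2·3+1)(2·6+1)(2·5+1) = 1001
Δ: 4! 2! 8! / 15! → 1/675675
sum: t=1:−1/8640 t=2:+1/2304 t=3:−1/8640 = 7/34560
3j²(3 6 5; 0 0 0) = Δ·Π!·Σ² = 7/429  (sign -1)
sum: t=4:+1/241920 = 1/241920
3j²(3 6 5; -3 5 -2) = Δ·Π!·Σ² = 2/91  (sign -1)
combine: 4πI² = 1001·7/429·2/91 = 14/39
take √, sign +1: I = 0.16901560

0.169016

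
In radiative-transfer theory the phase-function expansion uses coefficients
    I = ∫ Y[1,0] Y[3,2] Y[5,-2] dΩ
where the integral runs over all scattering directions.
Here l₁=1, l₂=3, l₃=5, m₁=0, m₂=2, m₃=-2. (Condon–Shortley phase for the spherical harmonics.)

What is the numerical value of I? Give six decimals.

triangle: need 2≤l₃≤4, have 5; I=0

0.000000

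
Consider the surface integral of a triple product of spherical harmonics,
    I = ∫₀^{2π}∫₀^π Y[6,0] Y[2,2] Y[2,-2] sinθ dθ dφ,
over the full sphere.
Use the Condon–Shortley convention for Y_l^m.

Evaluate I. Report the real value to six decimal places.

|6−2|≤2≤6+2 violated ⇒ I = 0

0.000000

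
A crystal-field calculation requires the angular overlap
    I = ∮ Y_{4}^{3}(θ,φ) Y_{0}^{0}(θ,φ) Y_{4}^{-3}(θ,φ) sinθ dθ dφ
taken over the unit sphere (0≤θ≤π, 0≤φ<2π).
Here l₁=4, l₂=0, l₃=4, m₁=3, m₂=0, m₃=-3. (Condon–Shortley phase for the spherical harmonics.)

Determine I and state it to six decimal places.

-0.282095

m-sum 0 ✓  L=8 even ✓  4≤4≤4 ✓
Π(2lᵢ+1) = 9×1×9 = 81
triangle coeff Δ(4,0,4) = 1/9
Σ_t [0,0]: t=0:+1/576 = 1/576
(3j)²=1/9 [(4 0 4; 0 0 0)], sign=+1
Σ_t [0,0]: t=0:+1/5040 = 1/5040
(3j)²=1/9 [(4 0 4; 3 0 -3)], sign=-1
⇒ 4πI² = 1/1
I = (-1)√(1/1/(4π)) = -0.28209479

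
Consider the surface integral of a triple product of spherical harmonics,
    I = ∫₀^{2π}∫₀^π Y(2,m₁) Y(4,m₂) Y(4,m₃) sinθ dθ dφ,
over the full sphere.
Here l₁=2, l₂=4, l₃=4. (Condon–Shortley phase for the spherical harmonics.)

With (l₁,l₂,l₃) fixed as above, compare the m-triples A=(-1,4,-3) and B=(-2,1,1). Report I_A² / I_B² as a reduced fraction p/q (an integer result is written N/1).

Same 2,4,4: normalisation and zero-m 3j drop out of the ratio.
A: Δ: 2! 2! 6! / 11! → 1/13860; sum: t=2:+1/1440 = 1/1440; 3j²(2 4 4; -1 4 -3) = Δ·Π!·Σ² = 7/165  (sign -1)
B: Δ: 2! 2! 6! / 11! → 1/13860; sum: t=2:+1/144 = 1/144; 3j²(2 4 4; -2 1 1) = Δ·Π!·Σ² = 10/231  (sign -1)
I_A²/I_B² = (7/165)/(10/231) = 49/50

49/50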